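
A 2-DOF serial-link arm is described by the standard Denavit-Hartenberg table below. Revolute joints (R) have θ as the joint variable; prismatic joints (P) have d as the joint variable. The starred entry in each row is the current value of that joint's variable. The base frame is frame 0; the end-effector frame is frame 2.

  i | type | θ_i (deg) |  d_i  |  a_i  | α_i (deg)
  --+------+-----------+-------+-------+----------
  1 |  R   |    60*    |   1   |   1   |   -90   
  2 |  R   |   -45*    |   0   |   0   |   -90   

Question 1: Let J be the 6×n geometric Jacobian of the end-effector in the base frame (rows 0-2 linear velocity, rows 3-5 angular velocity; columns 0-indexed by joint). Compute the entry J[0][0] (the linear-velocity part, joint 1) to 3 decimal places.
-0.866

axis z_0 = ẑ; lever o_n−o_0 = (0.5000,0.8660,1.0000)
cross product → J_v[:, 0] = (-0.8660,0.5000,0.0000)
J_ω[:, 0] = z_0
entry J[0][0] = -0.8660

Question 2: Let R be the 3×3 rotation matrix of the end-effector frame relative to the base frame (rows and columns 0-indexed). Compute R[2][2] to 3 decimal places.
-0.707

End-effector z-axis (col 2 of R) = (0.3536,0.6124,-0.7071)
R[2][2] = -0.7071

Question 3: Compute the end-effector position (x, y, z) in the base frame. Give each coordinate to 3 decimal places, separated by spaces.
0.500 0.866 1.000

after link 1: o_1 = (0.5000, 0.8660, 1.0000)
after link 2: o_2 = (0.5000, 0.8660, 1.0000)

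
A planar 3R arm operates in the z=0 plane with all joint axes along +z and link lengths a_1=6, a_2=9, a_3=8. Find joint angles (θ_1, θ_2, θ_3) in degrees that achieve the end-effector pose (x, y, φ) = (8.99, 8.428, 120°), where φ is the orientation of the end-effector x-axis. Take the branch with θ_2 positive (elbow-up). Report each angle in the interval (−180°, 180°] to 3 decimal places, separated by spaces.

wrist centre = target − a_3·(cos φ, sin φ) = (12.9900, 1.4998)
cos θ_2 = (170.9895−6²−9²)/(2·6·9) = 0.4999; θ_2 = 60.0064° (elbow-up)
β = atan2(1.4998,12.9900) = 6.5861°; ψ = atan2(7.7947,10.4991) = 36.5908°
θ_1 = β − ψ = -30.0048°
θ_3 = φ − θ_1 − θ_2 = 89.9983° (wrapped to (-180°,180°])

-30.005 60.006 89.998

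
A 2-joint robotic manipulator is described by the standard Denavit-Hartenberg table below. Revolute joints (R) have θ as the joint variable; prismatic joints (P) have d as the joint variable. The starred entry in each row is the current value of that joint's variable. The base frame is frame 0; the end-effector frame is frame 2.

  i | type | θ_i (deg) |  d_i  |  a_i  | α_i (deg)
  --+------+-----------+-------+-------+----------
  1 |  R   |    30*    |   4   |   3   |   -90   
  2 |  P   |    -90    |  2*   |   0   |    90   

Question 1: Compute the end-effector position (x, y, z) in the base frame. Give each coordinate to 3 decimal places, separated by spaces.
1.598 3.232 4.000

after link 1: o_1 = (2.5981, 1.5000, 4.0000)
after link 2: o_2 = (1.5981, 3.2321, 4.0000)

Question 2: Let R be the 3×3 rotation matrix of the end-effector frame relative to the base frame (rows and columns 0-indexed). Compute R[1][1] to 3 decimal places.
End-effector y-axis (col 1 of R) = (-0.5000,0.8660,0.0000)
R[1][1] = 0.8660

0.866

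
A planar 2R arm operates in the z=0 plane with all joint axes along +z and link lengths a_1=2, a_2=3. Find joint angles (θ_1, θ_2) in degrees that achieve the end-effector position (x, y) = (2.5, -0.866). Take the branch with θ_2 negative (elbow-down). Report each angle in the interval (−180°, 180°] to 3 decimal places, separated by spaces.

cos θ_2 = (7.0000−2²−3²)/(2·2·3) = -0.5000; θ_2 = -120.0002° (elbow-down)
β = atan2(-0.8660,2.5000) = -19.1061°; ψ = atan2(-2.5981,0.5000) = -79.1068°
θ_1 = β − ψ = 60.0007°

60.001 -120.000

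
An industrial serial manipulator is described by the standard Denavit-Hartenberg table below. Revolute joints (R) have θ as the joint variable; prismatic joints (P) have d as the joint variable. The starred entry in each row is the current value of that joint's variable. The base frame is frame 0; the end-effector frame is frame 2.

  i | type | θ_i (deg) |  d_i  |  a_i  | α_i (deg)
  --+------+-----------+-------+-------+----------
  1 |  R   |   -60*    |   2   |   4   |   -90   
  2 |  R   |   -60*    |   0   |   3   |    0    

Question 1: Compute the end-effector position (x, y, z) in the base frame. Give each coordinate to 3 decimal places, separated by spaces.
2.750 -4.763 4.598

after link 1: o_1 = (2.0000, -3.4641, 2.0000)
after link 2: o_2 = (2.7500, -4.7631, 4.5981)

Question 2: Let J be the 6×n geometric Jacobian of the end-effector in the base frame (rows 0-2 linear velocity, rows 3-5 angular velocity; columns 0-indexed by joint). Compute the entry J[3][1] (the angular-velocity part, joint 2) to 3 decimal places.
axis z_1 = (0.8660,0.5000,0.0000); lever o_n−o_1 = (0.7500,-1.2990,2.5981)
cross product → J_v[:, 1] = (1.2990,-2.2500,-1.5000)
J_ω[:, 1] = z_1
entry J[3][1] = 0.8660

0.866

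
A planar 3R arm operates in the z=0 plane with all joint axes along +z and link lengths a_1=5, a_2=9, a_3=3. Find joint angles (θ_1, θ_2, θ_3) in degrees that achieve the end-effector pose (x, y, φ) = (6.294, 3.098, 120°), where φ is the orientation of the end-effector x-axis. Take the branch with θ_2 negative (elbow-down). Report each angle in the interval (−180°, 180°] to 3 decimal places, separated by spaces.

90.002 -120.003 150.001

wrist centre = target − a_3·(cos φ, sin φ) = (7.7940, 0.4999)
cos θ_2 = (60.9964−5²−9²)/(2·5·9) = -0.5000; θ_2 = -120.0027° (elbow-down)
β = atan2(0.4999,7.7940) = 3.6700°; ψ = atan2(-7.7940,0.4996) = -86.3321°
θ_1 = β − ψ = 90.0021°
θ_3 = φ − θ_1 − θ_2 = 150.0006° (wrapped to (-180°,180°])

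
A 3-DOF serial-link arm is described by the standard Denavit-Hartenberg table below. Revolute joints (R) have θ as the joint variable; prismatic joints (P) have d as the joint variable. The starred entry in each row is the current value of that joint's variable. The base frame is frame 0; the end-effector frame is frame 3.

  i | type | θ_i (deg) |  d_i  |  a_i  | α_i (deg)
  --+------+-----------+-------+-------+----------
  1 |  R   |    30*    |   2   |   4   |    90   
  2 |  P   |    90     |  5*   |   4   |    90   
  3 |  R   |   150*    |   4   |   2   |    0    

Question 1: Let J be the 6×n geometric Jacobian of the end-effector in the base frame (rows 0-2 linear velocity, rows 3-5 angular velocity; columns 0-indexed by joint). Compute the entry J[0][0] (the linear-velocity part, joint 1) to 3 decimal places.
1.196

axis z_0 = ẑ; lever o_n−o_0 = (9.9282,-1.1962,4.2679)
cross product → J_v[:, 0] = (1.1962,9.9282,-0.0000)
J_ω[:, 0] = z_0
entry J[0][0] = 1.1962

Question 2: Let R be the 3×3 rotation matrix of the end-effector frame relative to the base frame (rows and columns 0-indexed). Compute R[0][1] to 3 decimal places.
-0.433

End-effector y-axis (col 1 of R) = (-0.4330,0.7500,-0.5000)
R[0][1] = -0.4330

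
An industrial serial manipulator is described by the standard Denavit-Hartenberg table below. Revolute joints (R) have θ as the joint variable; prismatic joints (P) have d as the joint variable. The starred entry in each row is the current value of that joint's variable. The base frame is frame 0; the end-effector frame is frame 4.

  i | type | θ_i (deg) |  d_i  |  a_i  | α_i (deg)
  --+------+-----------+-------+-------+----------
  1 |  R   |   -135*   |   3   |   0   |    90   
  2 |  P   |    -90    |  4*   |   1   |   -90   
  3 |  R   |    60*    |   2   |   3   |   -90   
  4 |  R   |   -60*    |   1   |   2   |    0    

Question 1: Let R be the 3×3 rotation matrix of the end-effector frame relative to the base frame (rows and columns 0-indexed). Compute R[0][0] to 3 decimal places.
End-effector x-axis (col 0 of R) = (-0.3062,-0.9186,-0.2500)
R[0][0] = -0.3062

-0.306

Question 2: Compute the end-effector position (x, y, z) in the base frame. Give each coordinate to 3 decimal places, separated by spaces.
-2.664 -2.614 0.866

after link 1: o_1 = (0.0000, 0.0000, 3.0000)
after link 2: o_2 = (-2.8284, 2.8284, 2.0000)
after link 3: o_3 = (-2.4055, -0.4229, 0.5000)
after link 4: o_4 = (-2.6643, -2.6136, 0.8660)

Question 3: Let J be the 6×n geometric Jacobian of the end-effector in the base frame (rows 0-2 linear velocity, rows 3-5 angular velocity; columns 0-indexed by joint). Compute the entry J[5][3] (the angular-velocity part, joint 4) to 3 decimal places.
0.866

axis z_3 = (0.3536,-0.3536,0.8660); lever o_n−o_3 = (-0.2588,-2.1907,0.3660)
cross product → J_v[:, 3] = (1.7678,-0.3536,-0.8660)
J_ω[:, 3] = z_3
entry J[5][3] = 0.8660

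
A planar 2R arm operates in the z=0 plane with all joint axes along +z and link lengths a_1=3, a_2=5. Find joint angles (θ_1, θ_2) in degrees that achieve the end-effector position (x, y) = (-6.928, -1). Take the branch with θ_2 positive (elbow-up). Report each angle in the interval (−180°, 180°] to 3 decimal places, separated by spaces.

cos θ_2 = (48.9972−3²−5²)/(2·3·5) = 0.4999; θ_2 = 60.0062° (elbow-up)
β = atan2(-1.0000,-6.9280) = -171.7866°; ψ = atan2(4.3304,5.4995) = 38.2173°
θ_1 = β − ψ = -210.0039°

149.996 60.006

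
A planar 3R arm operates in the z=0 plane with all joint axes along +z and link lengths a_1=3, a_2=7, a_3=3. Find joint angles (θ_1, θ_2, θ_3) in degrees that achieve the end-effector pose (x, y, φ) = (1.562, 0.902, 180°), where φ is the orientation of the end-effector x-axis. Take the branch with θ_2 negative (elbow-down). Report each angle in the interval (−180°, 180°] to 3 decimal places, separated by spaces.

142.373 -150.004 -172.369

wrist centre = target − a_3·(cos φ, sin φ) = (4.5620, 0.9020)
cos θ_2 = (21.6254−3²−7²)/(2·3·7) = -0.8661; θ_2 = -150.0041° (elbow-down)
β = atan2(0.9020,4.5620) = 11.1843°; ψ = atan2(-3.4996,-3.0624) = -131.1887°
θ_1 = β − ψ = 142.3730°
θ_3 = φ − θ_1 − θ_2 = -172.3689° (wrapped to (-180°,180°])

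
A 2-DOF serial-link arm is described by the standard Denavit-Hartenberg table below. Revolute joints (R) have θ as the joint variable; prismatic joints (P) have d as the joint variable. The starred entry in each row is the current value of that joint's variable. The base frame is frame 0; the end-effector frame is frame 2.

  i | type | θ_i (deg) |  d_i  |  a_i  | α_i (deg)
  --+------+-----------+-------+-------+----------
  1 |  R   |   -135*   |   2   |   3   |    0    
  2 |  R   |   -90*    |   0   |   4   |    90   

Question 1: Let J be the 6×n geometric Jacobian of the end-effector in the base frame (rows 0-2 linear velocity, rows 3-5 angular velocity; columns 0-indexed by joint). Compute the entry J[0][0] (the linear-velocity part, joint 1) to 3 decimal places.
-0.707

axis z_0 = ẑ; lever o_n−o_0 = (-4.9497,0.7071,2.0000)
cross product → J_v[:, 0] = (-0.7071,-4.9497,0.0000)
J_ω[:, 0] = z_0
entry J[0][0] = -0.7071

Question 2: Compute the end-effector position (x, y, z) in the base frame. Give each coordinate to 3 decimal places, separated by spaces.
-4.950 0.707 2.000

after link 1: o_1 = (-2.1213, -2.1213, 2.0000)
after link 2: o_2 = (-4.9497, 0.7071, 2.0000)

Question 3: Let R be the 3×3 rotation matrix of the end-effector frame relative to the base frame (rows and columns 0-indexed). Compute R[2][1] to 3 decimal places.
1.000

End-effector y-axis (col 1 of R) = (-0.0000,-0.0000,1.0000)
R[2][1] = 1.0000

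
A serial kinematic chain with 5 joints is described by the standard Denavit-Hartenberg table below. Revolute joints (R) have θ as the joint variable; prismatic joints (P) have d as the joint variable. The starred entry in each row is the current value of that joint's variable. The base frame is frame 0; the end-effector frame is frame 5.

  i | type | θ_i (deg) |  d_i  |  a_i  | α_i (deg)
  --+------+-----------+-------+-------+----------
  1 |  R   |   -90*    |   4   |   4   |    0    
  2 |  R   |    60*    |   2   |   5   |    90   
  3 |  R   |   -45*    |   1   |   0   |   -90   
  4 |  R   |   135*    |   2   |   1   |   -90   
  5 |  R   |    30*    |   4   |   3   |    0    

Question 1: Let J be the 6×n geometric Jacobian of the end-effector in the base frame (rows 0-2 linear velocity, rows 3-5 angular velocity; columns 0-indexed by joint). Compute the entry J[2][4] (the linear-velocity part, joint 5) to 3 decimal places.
axis z_4 = (-0.7866,-0.3624,0.5000); lever o_n−o_4 = (-4.2713,1.3213,2.2384)
cross product → J_v[:, 4] = (-1.4718,-0.3750,-2.5871)
J_ω[:, 4] = z_4
entry J[2][4] = -2.5871

-2.587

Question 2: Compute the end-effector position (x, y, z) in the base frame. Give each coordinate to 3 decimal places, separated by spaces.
after link 1: o_1 = (0.0000, -4.0000, 4.0000)
after link 2: o_2 = (4.3301, -6.5000, 6.0000)
after link 3: o_3 = (3.8301, -7.3660, 6.0000)
after link 4: o_4 = (4.9754, -7.2108, 7.9142)
after link 5: o_5 = (0.7041, -5.8894, 10.1526)

0.704 -5.889 10.153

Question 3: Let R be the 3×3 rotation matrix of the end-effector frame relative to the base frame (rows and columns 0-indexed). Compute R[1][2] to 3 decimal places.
End-effector z-axis (col 2 of R) = (-0.7866,-0.3624,0.5000)
R[1][2] = -0.3624

-0.362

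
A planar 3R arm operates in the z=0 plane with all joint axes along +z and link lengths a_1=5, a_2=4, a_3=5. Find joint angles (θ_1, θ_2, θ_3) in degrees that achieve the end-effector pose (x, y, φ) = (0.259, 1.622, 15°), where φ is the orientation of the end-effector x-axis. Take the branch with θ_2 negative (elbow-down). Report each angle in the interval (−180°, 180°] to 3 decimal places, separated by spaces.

wrist centre = target − a_3·(cos φ, sin φ) = (-4.5706, 0.3279)
cos θ_2 = (20.9982−5²−4²)/(2·5·4) = -0.5000; θ_2 = -120.0030° (elbow-down)
β = atan2(0.3279,-4.5706) = 175.8965°; ψ = atan2(-3.4640,2.9998) = -49.1075°
θ_1 = β − ψ = 225.0040°
θ_3 = φ − θ_1 − θ_2 = -90.0010° (wrapped to (-180°,180°])

-134.996 -120.003 -90.001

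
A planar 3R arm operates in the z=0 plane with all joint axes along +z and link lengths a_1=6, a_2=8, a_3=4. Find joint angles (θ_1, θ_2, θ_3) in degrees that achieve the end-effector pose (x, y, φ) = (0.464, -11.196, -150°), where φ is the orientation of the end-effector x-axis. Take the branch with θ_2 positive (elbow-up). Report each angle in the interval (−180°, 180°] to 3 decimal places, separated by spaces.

-120.002 90.002 -120.001

wrist centre = target − a_3·(cos φ, sin φ) = (3.9281, -9.1960)
cos θ_2 = (99.9964−6²−8²)/(2·6·8) = -0.0000; θ_2 = 90.0021° (elbow-up)
β = atan2(-9.1960,3.9281) = -66.8701°; ψ = atan2(8.0000,5.9997) = 53.1315°
θ_1 = β − ψ = -120.0016°
θ_3 = φ − θ_1 − θ_2 = -120.0006° (wrapped to (-180°,180°])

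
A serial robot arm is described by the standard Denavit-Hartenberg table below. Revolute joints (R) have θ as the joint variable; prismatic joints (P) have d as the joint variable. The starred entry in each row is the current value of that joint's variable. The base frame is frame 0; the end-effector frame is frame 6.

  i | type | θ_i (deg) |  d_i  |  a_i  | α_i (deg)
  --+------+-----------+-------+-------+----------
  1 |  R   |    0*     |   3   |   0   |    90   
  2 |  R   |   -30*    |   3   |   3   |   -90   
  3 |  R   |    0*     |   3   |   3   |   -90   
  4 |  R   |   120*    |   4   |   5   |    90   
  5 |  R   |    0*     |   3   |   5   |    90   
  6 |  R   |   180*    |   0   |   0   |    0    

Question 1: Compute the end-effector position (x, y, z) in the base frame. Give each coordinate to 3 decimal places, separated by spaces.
after link 1: o_1 = (0.0000, 0.0000, 3.0000)
after link 2: o_2 = (2.5981, -3.0000, 1.5000)
after link 3: o_3 = (6.6962, -3.0000, 2.5981)
after link 4: o_4 = (2.3660, 1.0000, 0.0981)
after link 5: o_5 = (-0.4641, 1.0000, -5.0000)
after link 6: o_6 = (-0.4641, 1.0000, -5.0000)

-0.464 1.000 -5.000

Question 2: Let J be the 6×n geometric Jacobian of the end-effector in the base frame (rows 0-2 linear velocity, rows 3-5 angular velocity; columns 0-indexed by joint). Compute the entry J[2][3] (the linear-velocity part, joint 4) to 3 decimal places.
7.160

axis z_3 = (0.0000,1.0000,0.0000); lever o_n−o_3 = (-7.1603,4.0000,-7.5981)
cross product → J_v[:, 3] = (-7.5981,0.0000,7.1603)
J_ω[:, 3] = z_3
entry J[2][3] = 7.1603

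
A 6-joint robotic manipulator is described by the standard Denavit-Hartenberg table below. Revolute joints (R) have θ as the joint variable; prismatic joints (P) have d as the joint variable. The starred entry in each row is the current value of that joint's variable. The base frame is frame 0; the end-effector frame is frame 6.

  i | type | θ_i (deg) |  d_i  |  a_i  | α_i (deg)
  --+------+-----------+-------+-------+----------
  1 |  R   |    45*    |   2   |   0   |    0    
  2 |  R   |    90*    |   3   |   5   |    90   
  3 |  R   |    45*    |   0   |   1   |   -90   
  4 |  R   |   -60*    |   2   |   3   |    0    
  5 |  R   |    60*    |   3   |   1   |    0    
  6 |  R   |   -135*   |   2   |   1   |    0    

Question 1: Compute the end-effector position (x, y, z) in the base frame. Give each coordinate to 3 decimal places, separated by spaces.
after link 1: o_1 = (0.0000, 0.0000, 2.0000)
after link 2: o_2 = (-3.5355, 3.5355, 5.0000)
after link 3: o_3 = (-4.0355, 4.0355, 5.7071)
after link 4: o_4 = (-1.9484, 5.6227, 8.1820)
after link 5: o_5 = (-0.9484, 4.6227, 11.0104)
after link 6: o_6 = (0.9051, 3.7691, 11.9246)

0.905 3.769 11.925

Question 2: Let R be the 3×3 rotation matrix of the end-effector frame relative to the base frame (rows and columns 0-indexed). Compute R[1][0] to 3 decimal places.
End-effector x-axis (col 0 of R) = (0.8536,0.1464,-0.5000)
R[1][0] = 0.1464

0.146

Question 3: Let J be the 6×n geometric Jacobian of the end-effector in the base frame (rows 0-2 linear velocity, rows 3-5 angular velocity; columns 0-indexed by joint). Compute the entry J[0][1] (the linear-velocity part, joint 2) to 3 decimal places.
axis z_1 = (0.0000,0.0000,1.0000); lever o_n−o_1 = (0.9051,3.7691,9.9246)
cross product → J_v[:, 1] = (-3.7691,0.9051,0.0000)
J_ω[:, 1] = z_1
entry J[0][1] = -3.7691

-3.769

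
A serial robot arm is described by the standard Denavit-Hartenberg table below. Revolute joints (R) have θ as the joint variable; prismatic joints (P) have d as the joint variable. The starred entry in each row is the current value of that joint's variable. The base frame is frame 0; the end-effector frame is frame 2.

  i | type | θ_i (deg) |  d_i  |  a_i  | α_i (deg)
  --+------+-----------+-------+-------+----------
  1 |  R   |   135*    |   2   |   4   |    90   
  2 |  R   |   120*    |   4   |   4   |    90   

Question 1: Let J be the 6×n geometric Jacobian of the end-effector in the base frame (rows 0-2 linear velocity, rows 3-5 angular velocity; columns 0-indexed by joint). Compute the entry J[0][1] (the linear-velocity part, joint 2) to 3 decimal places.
2.449

axis z_1 = (0.7071,0.7071,0.0000); lever o_n−o_1 = (4.2426,1.4142,3.4641)
cross product → J_v[:, 1] = (2.4495,-2.4495,-2.0000)
J_ω[:, 1] = z_1
entry J[0][1] = 2.4495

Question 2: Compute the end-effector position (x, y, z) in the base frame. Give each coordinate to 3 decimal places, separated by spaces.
1.414 4.243 5.464

after link 1: o_1 = (-2.8284, 2.8284, 2.0000)
after link 2: o_2 = (1.4142, 4.2426, 5.4641)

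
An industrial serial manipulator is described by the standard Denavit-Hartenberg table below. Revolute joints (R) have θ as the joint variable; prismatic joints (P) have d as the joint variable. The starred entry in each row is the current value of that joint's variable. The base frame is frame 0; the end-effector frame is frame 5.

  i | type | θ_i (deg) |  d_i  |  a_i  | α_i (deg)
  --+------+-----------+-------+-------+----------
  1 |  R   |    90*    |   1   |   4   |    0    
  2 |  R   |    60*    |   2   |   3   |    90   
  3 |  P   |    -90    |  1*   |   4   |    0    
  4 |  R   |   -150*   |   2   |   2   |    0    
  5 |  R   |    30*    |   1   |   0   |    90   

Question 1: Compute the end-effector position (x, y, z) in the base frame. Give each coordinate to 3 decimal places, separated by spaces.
after link 1: o_1 = (0.0000, 4.0000, 1.0000)
after link 2: o_2 = (-2.5981, 5.5000, 3.0000)
after link 3: o_3 = (-2.0981, 6.3660, -1.0000)
after link 4: o_4 = (-0.2321, 7.5981, 0.7321)
after link 5: o_5 = (0.2679, 8.4641, 0.7321)

0.268 8.464 0.732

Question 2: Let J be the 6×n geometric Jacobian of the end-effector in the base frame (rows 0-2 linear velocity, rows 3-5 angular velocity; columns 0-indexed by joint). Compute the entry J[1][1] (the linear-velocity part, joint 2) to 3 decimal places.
axis z_1 = (0.0000,0.0000,1.0000); lever o_n−o_1 = (0.2679,4.4641,-0.2679)
cross product → J_v[:, 1] = (-4.4641,0.2679,0.0000)
J_ω[:, 1] = z_1
entry J[1][1] = 0.2679

0.268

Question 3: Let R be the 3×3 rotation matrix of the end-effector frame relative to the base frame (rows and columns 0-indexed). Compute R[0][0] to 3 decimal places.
0.750

End-effector x-axis (col 0 of R) = (0.7500,-0.4330,0.5000)
R[0][0] = 0.7500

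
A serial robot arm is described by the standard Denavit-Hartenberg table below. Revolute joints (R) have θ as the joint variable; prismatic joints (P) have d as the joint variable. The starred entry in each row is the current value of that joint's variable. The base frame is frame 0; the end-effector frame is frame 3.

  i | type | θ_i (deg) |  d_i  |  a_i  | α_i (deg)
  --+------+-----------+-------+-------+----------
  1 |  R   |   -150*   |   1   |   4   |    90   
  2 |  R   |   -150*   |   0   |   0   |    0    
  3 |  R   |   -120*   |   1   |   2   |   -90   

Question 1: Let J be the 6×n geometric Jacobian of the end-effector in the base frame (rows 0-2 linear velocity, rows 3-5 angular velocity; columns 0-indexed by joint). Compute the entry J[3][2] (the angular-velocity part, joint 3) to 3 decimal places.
-0.500

axis z_2 = (-0.5000,0.8660,0.0000); lever o_n−o_2 = (-0.5000,0.8660,2.0000)
cross product → J_v[:, 2] = (1.7321,1.0000,-0.0000)
J_ω[:, 2] = z_2
entry J[3][2] = -0.5000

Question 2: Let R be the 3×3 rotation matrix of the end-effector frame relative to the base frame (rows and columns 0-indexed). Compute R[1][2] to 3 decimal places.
End-effector z-axis (col 2 of R) = (0.8660,0.5000,-0.0000)
R[1][2] = 0.5000

0.500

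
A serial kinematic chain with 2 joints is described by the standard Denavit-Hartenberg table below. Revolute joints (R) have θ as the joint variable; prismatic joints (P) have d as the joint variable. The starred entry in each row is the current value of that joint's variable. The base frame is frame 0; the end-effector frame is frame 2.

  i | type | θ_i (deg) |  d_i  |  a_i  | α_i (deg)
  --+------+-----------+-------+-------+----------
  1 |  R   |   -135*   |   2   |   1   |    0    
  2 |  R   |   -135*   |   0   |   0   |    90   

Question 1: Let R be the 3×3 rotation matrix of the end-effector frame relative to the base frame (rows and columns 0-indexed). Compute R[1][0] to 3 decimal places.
1.000

End-effector x-axis (col 0 of R) = (-0.0000,1.0000,0.0000)
R[1][0] = 1.0000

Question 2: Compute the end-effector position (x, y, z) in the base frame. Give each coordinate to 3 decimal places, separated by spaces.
after link 1: o_1 = (-0.7071, -0.7071, 2.0000)
after link 2: o_2 = (-0.7071, -0.7071, 2.0000)

-0.707 -0.707 2.000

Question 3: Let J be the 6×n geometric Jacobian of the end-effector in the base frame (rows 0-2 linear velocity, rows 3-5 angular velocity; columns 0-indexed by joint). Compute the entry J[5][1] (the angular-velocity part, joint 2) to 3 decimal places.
1.000

axis z_1 = (0.0000,0.0000,1.0000); lever o_n−o_1 = (0.0000,0.0000,0.0000)
cross product → J_v[:, 1] = (0.0000,0.0000,0.0000)
J_ω[:, 1] = z_1
entry J[5][1] = 1.0000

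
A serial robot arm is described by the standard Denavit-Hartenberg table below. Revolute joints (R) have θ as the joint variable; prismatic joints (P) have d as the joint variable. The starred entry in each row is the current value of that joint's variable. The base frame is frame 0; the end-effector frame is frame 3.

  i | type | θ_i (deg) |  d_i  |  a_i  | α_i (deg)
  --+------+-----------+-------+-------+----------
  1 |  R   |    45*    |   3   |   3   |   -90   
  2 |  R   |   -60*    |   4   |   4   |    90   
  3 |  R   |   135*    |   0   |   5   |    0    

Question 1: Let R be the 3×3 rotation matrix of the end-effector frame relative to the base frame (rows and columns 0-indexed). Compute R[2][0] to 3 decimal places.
End-effector x-axis (col 0 of R) = (-0.7500,0.2500,-0.6124)
R[2][0] = -0.6124

-0.612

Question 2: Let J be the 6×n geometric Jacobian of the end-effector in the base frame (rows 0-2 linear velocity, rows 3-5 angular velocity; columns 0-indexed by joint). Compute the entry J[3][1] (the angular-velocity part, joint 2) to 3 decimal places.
axis z_1 = (-0.7071,0.7071,0.0000); lever o_n−o_1 = (-5.1642,5.4926,0.4022)
cross product → J_v[:, 1] = (0.2844,0.2844,-0.2322)
J_ω[:, 1] = z_1
entry J[3][1] = -0.7071

-0.707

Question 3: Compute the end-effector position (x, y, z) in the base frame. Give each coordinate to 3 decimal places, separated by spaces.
after link 1: o_1 = (2.1213, 2.1213, 3.0000)
after link 2: o_2 = (0.7071, 6.3640, 6.4641)
after link 3: o_3 = (-3.0429, 7.6140, 3.4022)

-3.043 7.614 3.402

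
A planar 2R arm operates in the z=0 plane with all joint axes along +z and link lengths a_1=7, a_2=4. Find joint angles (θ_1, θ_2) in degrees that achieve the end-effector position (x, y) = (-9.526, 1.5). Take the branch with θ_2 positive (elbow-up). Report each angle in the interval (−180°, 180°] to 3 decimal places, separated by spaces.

cos θ_2 = (92.9947−7²−4²)/(2·7·4) = 0.4999; θ_2 = 60.0063° (elbow-up)
β = atan2(1.5000,-9.5260) = 171.0515°; ψ = atan2(3.4643,8.9996) = 21.0538°
θ_1 = β − ψ = 149.9977°

149.998 60.006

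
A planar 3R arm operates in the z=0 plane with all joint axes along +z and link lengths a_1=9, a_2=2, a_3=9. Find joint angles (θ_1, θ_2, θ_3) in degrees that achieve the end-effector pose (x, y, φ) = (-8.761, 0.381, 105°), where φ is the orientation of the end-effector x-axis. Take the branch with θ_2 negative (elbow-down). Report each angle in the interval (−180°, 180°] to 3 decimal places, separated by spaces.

-119.999 -44.989 -90.012

wrist centre = target − a_3·(cos φ, sin φ) = (-6.4316, -8.3123)
cos θ_2 = (110.4607−9²−2²)/(2·9·2) = 0.7072; θ_2 = -44.9890° (elbow-down)
β = atan2(-8.3123,-6.4316) = -127.7307°; ψ = atan2(-1.4139,10.4145) = -7.7316°
θ_1 = β − ψ = -119.9991°
θ_3 = φ − θ_1 − θ_2 = -90.0118° (wrapped to (-180°,180°])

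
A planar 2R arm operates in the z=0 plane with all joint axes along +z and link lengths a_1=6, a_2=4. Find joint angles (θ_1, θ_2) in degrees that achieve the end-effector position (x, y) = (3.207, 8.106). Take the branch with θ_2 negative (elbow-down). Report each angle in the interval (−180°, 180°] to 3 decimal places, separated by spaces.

cos θ_2 = (75.9921−6²−4²)/(2·6·4) = 0.4998; θ_2 = -60.0109° (elbow-down)
β = atan2(8.1060,3.2070) = 68.4146°; ψ = atan2(-3.4645,7.9993) = -23.4172°
θ_1 = β − ψ = 91.8319°

91.832 -60.011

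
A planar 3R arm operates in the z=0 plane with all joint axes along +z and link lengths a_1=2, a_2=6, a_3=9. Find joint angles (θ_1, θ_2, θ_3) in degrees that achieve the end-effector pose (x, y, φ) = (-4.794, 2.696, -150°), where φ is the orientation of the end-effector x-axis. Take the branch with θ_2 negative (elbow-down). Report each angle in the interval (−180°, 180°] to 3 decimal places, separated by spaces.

wrist centre = target − a_3·(cos φ, sin φ) = (3.0002, 7.1960)
cos θ_2 = (60.7838−2²−6²)/(2·2·6) = 0.8660; θ_2 = -30.0039° (elbow-down)
β = atan2(7.1960,3.0002) = 67.3673°; ψ = atan2(-3.0004,7.1959) = -22.6337°
θ_1 = β − ψ = 90.0010°
θ_3 = φ − θ_1 − θ_2 = 150.0029° (wrapped to (-180°,180°])

90.001 -30.004 150.003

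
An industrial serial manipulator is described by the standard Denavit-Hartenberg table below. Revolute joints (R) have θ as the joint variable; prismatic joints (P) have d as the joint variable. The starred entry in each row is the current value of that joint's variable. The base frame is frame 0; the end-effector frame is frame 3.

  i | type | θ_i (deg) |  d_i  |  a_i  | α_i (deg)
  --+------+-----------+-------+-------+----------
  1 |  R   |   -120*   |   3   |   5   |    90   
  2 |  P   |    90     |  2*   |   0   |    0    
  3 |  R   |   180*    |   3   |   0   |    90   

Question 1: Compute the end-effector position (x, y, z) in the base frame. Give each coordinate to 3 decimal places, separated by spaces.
-6.830 -1.830 3.000

after link 1: o_1 = (-2.5000, -4.3301, 3.0000)
after link 2: o_2 = (-4.2321, -3.3301, 3.0000)
after link 3: o_3 = (-6.8301, -1.8301, 3.0000)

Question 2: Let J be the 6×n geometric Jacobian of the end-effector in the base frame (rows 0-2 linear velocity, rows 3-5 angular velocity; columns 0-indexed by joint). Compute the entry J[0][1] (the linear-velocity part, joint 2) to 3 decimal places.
-0.866

prismatic axis z_1 = (-0.8660,0.5000,0.0000)
J_v[:, 1] = z_1; J_ω[:, 1] = (0,0,0)
entry J[0][1] = -0.8660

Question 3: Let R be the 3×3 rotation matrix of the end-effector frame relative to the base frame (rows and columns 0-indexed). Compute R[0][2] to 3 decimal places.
0.500

End-effector z-axis (col 2 of R) = (0.5000,0.8660,0.0000)
R[0][2] = 0.5000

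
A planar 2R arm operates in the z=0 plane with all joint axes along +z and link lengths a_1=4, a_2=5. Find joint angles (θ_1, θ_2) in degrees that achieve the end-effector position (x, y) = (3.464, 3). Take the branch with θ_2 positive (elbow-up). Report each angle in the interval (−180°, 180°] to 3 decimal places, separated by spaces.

cos θ_2 = (20.9993−4²−5²)/(2·4·5) = -0.5000; θ_2 = 120.0012° (elbow-up)
β = atan2(3.0000,3.4640) = 40.8942°; ψ = atan2(4.3301,1.4999) = 70.8942°
θ_1 = β − ψ = -30.0000°

-30.000 120.001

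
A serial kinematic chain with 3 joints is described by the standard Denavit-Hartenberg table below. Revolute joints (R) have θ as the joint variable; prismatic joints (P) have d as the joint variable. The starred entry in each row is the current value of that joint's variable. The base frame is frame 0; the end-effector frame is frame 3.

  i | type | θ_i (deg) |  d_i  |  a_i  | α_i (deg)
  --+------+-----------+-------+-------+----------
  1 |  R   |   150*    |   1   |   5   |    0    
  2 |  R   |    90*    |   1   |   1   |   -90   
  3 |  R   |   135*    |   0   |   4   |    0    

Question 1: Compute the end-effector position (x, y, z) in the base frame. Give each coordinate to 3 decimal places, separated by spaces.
-3.416 4.083 -0.828

after link 1: o_1 = (-4.3301, 2.5000, 1.0000)
after link 2: o_2 = (-4.8301, 1.6340, 2.0000)
after link 3: o_3 = (-3.4159, 4.0835, -0.8284)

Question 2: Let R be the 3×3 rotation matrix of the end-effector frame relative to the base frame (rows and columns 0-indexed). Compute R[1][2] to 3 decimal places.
End-effector z-axis (col 2 of R) = (0.8660,-0.5000,0.0000)
R[1][2] = -0.5000

-0.500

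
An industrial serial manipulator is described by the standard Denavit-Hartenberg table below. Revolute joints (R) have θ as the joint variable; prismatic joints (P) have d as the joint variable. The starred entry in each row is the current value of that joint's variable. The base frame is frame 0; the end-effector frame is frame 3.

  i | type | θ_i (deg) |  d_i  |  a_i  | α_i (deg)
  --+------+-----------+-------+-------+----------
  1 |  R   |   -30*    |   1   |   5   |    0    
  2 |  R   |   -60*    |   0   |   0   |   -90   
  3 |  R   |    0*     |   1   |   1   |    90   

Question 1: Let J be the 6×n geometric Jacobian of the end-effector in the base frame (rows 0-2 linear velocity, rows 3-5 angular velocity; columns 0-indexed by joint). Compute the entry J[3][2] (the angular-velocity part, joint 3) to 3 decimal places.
axis z_2 = (1.0000,0.0000,0.0000); lever o_n−o_2 = (1.0000,-1.0000,0.0000)
cross product → J_v[:, 2] = (0.0000,0.0000,-1.0000)
J_ω[:, 2] = z_2
entry J[3][2] = 1.0000

1.000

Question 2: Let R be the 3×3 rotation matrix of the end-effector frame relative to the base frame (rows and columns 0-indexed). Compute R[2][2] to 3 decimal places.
1.000

End-effector z-axis (col 2 of R) = (0.0000,0.0000,1.0000)
R[2][2] = 1.0000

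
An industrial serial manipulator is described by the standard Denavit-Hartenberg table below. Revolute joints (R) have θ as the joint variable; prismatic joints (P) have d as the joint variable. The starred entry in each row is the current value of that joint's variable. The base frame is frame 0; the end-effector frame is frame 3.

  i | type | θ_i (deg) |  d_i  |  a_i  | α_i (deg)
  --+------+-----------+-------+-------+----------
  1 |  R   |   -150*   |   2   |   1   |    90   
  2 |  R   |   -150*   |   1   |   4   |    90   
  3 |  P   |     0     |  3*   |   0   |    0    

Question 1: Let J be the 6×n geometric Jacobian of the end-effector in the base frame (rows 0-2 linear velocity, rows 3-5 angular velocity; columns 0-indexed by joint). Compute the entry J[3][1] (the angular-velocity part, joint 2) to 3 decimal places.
-0.500

axis z_1 = (-0.5000,0.8660,0.0000); lever o_n−o_1 = (3.7990,3.3481,0.5981)
cross product → J_v[:, 1] = (0.5179,0.2990,-4.9641)
J_ω[:, 1] = z_1
entry J[3][1] = -0.5000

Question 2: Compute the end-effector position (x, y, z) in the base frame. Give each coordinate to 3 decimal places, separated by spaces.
after link 1: o_1 = (-0.8660, -0.5000, 2.0000)
after link 2: o_2 = (1.6340, 2.0981, 0.0000)
after link 3: o_3 = (2.9330, 2.8481, 2.5981)

2.933 2.848 2.598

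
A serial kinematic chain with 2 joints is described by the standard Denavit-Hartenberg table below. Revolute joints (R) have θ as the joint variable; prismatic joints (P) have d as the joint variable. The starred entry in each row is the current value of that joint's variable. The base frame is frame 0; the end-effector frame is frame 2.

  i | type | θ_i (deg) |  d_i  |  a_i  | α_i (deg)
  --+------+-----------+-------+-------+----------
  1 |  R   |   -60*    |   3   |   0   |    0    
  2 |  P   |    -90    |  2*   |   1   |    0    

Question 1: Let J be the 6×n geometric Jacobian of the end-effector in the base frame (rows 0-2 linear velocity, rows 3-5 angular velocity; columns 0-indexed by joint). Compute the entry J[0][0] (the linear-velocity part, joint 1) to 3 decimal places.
0.500

axis z_0 = ẑ; lever o_n−o_0 = (-0.8660,-0.5000,5.0000)
cross product → J_v[:, 0] = (0.5000,-0.8660,0.0000)
J_ω[:, 0] = z_0
entry J[0][0] = 0.5000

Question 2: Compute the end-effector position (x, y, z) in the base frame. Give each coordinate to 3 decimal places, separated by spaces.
-0.866 -0.500 5.000

after link 1: o_1 = (0.0000, 0.0000, 3.0000)
after link 2: o_2 = (-0.8660, -0.5000, 5.0000)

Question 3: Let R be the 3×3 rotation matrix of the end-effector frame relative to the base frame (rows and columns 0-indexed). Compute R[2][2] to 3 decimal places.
1.000

End-effector z-axis (col 2 of R) = (0.0000,0.0000,1.0000)
R[2][2] = 1.0000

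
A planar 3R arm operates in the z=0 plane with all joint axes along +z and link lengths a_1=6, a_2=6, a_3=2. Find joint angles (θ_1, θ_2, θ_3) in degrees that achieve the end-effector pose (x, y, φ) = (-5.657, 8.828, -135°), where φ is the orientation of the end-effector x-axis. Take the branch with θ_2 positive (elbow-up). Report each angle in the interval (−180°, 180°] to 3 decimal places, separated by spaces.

89.997 45.008 89.994

wrist centre = target − a_3·(cos φ, sin φ) = (-4.2428, 10.2422)
cos θ_2 = (122.9042−6²−6²)/(2·6·6) = 0.7070; θ_2 = 45.0085° (elbow-up)
β = atan2(10.2422,-4.2428) = 112.5015°; ψ = atan2(4.2433,10.2420) = 22.5042°
θ_1 = β − ψ = 89.9973°
θ_3 = φ − θ_1 − θ_2 = 89.9942° (wrapped to (-180°,180°])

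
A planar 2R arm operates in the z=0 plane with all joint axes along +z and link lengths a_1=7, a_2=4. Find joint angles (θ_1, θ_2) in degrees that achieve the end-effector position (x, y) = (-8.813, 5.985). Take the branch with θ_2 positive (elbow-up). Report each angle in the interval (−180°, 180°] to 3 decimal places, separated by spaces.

cos θ_2 = (113.4892−7²−4²)/(2·7·4) = 0.8659; θ_2 = 30.0168° (elbow-up)
β = atan2(5.9850,-8.8130) = 145.8192°; ψ = atan2(2.0010,10.4635) = 10.8264°
θ_1 = β − ψ = 134.9928°

134.993 30.017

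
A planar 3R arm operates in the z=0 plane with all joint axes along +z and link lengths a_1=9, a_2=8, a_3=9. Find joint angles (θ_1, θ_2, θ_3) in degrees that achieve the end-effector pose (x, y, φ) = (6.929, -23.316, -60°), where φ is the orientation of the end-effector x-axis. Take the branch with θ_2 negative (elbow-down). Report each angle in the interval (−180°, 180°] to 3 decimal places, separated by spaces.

-60.002 -44.999 45.001

wrist centre = target − a_3·(cos φ, sin φ) = (2.4290, -15.5218)
cos θ_2 = (246.8254−9²−8²)/(2·9·8) = 0.7071; θ_2 = -44.9988° (elbow-down)
β = atan2(-15.5218,2.4290) = -81.1059°; ψ = atan2(-5.6567,14.6570) = -21.1037°
θ_1 = β − ψ = -60.0022°
θ_3 = φ − θ_1 − θ_2 = 45.0011° (wrapped to (-180°,180°])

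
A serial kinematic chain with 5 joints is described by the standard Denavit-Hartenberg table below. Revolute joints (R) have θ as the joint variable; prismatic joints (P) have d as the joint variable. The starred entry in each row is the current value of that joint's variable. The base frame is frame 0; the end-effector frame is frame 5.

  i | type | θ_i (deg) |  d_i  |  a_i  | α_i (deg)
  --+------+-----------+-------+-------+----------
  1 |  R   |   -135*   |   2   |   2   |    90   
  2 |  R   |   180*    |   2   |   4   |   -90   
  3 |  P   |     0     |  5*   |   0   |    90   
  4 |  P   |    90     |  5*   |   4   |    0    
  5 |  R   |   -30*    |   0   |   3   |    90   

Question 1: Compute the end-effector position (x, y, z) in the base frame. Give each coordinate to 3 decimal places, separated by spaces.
-2.475 7.425 -9.598

after link 1: o_1 = (-1.4142, -1.4142, 2.0000)
after link 2: o_2 = (-0.0000, 2.8284, 2.0000)
after link 3: o_3 = (-0.0000, 2.8284, -3.0000)
after link 4: o_4 = (-3.5355, 6.3640, -7.0000)
after link 5: o_5 = (-2.4749, 7.4246, -9.5981)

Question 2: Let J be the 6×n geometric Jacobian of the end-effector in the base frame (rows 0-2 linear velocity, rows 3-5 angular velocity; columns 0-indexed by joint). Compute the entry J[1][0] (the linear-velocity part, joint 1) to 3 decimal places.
-2.475

axis z_0 = ẑ; lever o_n−o_0 = (-2.4749,7.4246,-9.5981)
cross product → J_v[:, 0] = (-7.4246,-2.4749,0.0000)
J_ω[:, 0] = z_0
entry J[1][0] = -2.4749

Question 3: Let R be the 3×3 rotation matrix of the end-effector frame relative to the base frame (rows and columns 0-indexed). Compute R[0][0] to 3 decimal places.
0.354

End-effector x-axis (col 0 of R) = (0.3536,0.3536,-0.8660)
R[0][0] = 0.3536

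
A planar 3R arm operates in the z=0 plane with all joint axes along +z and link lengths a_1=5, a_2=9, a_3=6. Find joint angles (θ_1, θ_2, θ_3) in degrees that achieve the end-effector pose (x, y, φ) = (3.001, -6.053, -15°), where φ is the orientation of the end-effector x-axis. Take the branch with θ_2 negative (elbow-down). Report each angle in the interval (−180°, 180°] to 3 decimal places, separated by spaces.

wrist centre = target − a_3·(cos φ, sin φ) = (-2.7946, -4.5001)
cos θ_2 = (28.0603−5²−9²)/(2·5·9) = -0.8660; θ_2 = -149.9967° (elbow-down)
β = atan2(-4.5001,-2.7946) = -121.8403°; ψ = atan2(-4.5004,-2.7940) = -121.8328°
θ_1 = β − ψ = -0.0075°
θ_3 = φ − θ_1 − θ_2 = 135.0042° (wrapped to (-180°,180°])

-0.007 -149.997 135.004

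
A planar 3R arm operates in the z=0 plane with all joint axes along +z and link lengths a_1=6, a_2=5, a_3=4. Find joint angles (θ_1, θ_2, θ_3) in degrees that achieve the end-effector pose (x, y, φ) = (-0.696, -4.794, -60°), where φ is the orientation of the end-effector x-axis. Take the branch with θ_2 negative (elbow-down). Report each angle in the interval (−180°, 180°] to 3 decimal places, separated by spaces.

-97.485 -150.003 -172.513

wrist centre = target − a_3·(cos φ, sin φ) = (-2.6960, -1.3299)
cos θ_2 = (9.0370−6²−5²)/(2·6·5) = -0.8660; θ_2 = -150.0027° (elbow-down)
β = atan2(-1.3299,-2.6960) = -153.7435°; ψ = atan2(-2.4998,1.6698) = -56.2588°
θ_1 = β − ψ = -97.4847°
θ_3 = φ − θ_1 − θ_2 = -172.5125° (wrapped to (-180°,180°])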